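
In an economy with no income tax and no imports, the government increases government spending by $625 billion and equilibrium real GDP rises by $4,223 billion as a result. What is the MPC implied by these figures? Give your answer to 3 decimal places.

0.852

Implied spending multiplier k = ΔY/ΔG = 4,223/625 = 6.7568.
Since k = 1/(1 − MPC), MPC = 1 − 1/k = 1 − ΔG/ΔY = 1 − 625/4,223 ≈ 0.852.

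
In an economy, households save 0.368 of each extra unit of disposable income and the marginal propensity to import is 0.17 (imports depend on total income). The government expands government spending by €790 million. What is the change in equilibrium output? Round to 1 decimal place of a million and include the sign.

+€1,468.4 million

MPC = 1 − MPS = 1 − 0.368 = 0.632.
Expenditure multiplier = 1/(1 − c + m) = 1/(1 − 0.632 + 0.17) = 1/0.538 ≈ 1.859.
ΔY = k × ΔG = (+€790 million) / 0.538 ≈ +€1,468.4 million.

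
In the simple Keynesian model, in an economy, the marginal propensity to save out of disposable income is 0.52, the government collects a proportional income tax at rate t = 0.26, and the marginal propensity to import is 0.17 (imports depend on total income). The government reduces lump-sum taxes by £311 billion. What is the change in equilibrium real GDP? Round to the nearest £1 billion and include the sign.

+£183 billion

MPC = 1 − MPS = 1 − 0.52 = 0.48.
A lump-sum tax change of −£311 billion shifts disposable income by +£311 billion; first-round consumption changes by −c × ΔT = −0.48 × (−£311 billion) = +£149.28 billion.
Expenditure multiplier = 1/(1 − c(1−t) + m) = 1/(1 − 0.48×0.74 + 0.17) = 1/0.8148 ≈ 1.227.
The tax multiplier is −c × k ≈ −0.589, so ΔY = k × (−c·ΔT) = (+£149.28 billion) / 0.8148 ≈ +£183 billion.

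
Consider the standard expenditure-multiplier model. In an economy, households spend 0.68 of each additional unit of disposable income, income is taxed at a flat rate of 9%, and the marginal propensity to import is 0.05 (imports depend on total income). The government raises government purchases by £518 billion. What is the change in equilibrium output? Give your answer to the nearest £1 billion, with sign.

Government-spending multiplier = 1/(1 − c(1−t) + m) = 1/(1 − 0.68×0.91 + 0.05) = 1/0.4312 ≈ 2.319.
ΔY = k × ΔG = (+£518 billion) / 0.4312 ≈ +£1,201 billion.

+£1,201 billion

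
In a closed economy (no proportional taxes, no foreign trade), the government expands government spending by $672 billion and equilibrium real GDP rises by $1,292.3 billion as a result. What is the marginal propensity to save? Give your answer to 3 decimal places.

Implied spending multiplier k = ΔY/ΔG = 1,292.3/672 ≈ 1.9231.
Since k = 1/(1 − MPC), MPC = 1 − 1/k = 1 − ΔG/ΔY = 1 − 672/1,292.3 ≈ 0.480.
MPS = 1 − MPC = 0.520.

0.520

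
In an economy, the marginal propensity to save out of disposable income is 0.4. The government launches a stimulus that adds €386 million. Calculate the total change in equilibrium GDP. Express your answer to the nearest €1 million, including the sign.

MPC = 1 − MPS = 1 − 0.4 = 0.6.
Expenditure multiplier = 1/(1 − MPC) = 1/(1 − 0.6) = 1/0.4 = 2.5.
ΔY = k × ΔG = (+€386 million) / 0.4 = +€965 million.

+€965 million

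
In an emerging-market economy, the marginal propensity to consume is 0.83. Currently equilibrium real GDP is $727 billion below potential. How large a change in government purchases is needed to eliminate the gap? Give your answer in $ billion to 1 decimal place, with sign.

+$123.6 billion

Spending multiplier = 1/(1 − MPC) = 1/(1 − 0.83) = 1/0.17 ≈ 5.882.
Need ΔY = +$727 billion, so ΔG = ΔY/k = (+$727 billion) × 0.17 ≈ +$123.6 billion.
The government should increase government purchases by $123.6 billion.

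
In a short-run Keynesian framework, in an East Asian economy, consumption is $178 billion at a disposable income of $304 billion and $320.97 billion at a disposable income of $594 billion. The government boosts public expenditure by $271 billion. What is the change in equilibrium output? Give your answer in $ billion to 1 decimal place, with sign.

MPC = ΔC/ΔYd = (320.97 − 178)/(594 − 304) = 142.97/290 = 0.493.
Expenditure multiplier = 1/(1 − MPC) = 1/(1 − 0.493) = 1/0.507 ≈ 1.972.
ΔY = k × ΔG = (+$271 billion) / 0.507 ≈ +$534.5 billion.

+$534.5 billion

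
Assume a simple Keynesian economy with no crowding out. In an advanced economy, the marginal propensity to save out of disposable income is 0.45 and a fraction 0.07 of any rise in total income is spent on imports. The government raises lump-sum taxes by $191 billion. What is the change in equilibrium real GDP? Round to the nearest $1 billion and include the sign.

−$202 billion

MPC = 1 − MPS = 1 − 0.45 = 0.55.
A lump-sum tax change of +$191 billion shifts disposable income by −$191 billion; first-round consumption changes by −c × ΔT = −0.55 × (+$191 billion) = −$105.05 billion.
Expenditure multiplier = 1/(1 − c + m) = 1/(1 − 0.55 + 0.07) = 1/0.52 ≈ 1.923.
The tax multiplier is −c × k ≈ −1.058, so ΔY = k × (−c·ΔT) = (−$105.05 billion) / 0.52 ≈ −$202 billion.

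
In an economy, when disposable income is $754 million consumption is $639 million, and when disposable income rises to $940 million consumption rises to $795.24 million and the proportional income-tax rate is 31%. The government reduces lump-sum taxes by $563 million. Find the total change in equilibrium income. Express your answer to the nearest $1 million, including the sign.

MPC = ΔC/ΔYd = (795.24 − 639)/(940 − 754) = 156.24/186 = 0.84.
A lump-sum tax change of −$563 million shifts disposable income by +$563 million; first-round consumption changes by −c × ΔT = −0.84 × (−$563 million) = +$472.92 million.
Expenditure multiplier = 1/(1 − c(1−t)) = 1/(1 − 0.84×0.69) = 1/0.4204 ≈ 2.379.
The tax multiplier is −c × k ≈ −1.998, so ΔY = k × (−c·ΔT) = (+$472.92 million) / 0.4204 ≈ +$1,125 million.

+$1,125 million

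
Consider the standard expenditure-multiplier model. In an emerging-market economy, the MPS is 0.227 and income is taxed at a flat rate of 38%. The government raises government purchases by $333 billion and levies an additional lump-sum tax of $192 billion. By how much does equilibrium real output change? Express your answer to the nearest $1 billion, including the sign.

MPC = 1 − MPS = 1 − 0.227 = 0.773.
Expenditure multiplier = 1/(1 − c(1−t)) = 1/(1 − 0.773×0.62) = 1/0.52074 ≈ 1.92.
ΔG contributes k·ΔG = (+$333 billion) / 0.52074 ≈ +$639.5 billion.
ΔT of +$192 billion changes first-round spending by −c·ΔT = −$148.416 billion, contributing k·(−c·ΔT) = (−$148.416 billion) / 0.52074 ≈ −$285 billion.
Net ΔY = k(ΔG − c·ΔT) = (+$184.584 billion) / 0.52074 ≈ +$354 billion.

+$354 billion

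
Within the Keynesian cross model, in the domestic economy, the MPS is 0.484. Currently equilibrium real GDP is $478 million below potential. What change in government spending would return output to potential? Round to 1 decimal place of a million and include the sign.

+$231.4 million

MPC = 1 − MPS = 1 − 0.484 = 0.516.
Spending multiplier = 1/(1 − MPC) = 1/(1 − 0.516) = 1/0.484 ≈ 2.066.
Need ΔY = +$478 million, so ΔG = ΔY/k = (+$478 million) × 0.484 ≈ +$231.4 million.
The government should increase government spending by $231.4 million.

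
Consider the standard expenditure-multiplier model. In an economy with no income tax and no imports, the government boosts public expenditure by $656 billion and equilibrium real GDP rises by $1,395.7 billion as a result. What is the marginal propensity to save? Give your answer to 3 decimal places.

0.470

Implied spending multiplier k = ΔY/ΔG = 1,395.7/656 ≈ 2.1276.
Since k = 1/(1 − MPC), MPC = 1 − 1/k = 1 − ΔG/ΔY = 1 − 656/1,395.7 ≈ 0.530.
MPS = 1 − MPC = 0.470.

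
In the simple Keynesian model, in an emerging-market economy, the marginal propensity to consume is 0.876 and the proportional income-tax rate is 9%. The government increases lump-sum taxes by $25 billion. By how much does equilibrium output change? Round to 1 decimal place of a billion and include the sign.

−$108.0 billion

A lump-sum tax change of +$25 billion shifts disposable income by −$25 billion; first-round consumption changes by −c × ΔT = −0.876 × (+$25 billion) = −$21.9 billion.
Expenditure multiplier = 1/(1 − c(1−t)) = 1/(1 − 0.876×0.91) = 1/0.20284 ≈ 4.93.
The tax multiplier is −c × k ≈ −4.319, so ΔY = k × (−c·ΔT) = (−$21.9 billion) / 0.20284 ≈ −$108 billion.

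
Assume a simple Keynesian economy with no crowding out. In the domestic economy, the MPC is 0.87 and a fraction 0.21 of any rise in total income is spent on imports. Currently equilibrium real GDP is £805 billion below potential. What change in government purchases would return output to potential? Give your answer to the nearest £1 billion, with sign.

Spending multiplier = 1/(1 − c + m) = 1/(1 − 0.87 + 0.21) = 1/0.34 ≈ 2.941.
Need ΔY = +£805 billion, so ΔG = ΔY/k = (+£805 billion) × 0.34 ≈ +£274 billion.
The government should increase government purchases by £274 billion.

+£274 billion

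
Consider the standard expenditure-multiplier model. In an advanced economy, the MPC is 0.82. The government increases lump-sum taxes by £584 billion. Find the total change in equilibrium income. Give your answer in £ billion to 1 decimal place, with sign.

−£2,660.4 billion

A lump-sum tax change of +£584 billion shifts disposable income by −£584 billion; first-round consumption changes by −c × ΔT = −0.82 × (+£584 billion) = −£478.88 billion.
Expenditure multiplier = 1/(1 − MPC) = 1/(1 − 0.82) = 1/0.18 ≈ 5.556.
The tax multiplier is −c × k ≈ −4.556, so ΔY = k × (−c·ΔT) = (−£478.88 billion) / 0.18 ≈ −£2,660.4 billion.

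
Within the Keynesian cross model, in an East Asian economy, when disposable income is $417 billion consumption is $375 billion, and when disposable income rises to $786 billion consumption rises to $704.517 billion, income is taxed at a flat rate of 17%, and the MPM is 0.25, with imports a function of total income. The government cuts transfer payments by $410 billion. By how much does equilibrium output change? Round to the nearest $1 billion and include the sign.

−$720 billion

MPC = ΔC/ΔYd = (704.517 − 375)/(786 − 417) = 329.517/369 = 0.893.
The transfer change shifts disposable income by −$410 billion, so first-round consumption changes by c·ΔTR = 0.893 × (−$410 billion) = −$366.13 billion.
Expenditure multiplier = 1/(1 − c(1−t) + m) = 1/(1 − 0.893×0.83 + 0.25) = 1/0.50881 ≈ 1.965.
The transfer multiplier is c × k ≈ 1.755, so ΔY = k × (c·ΔTR) = (−$366.13 billion) / 0.50881 ≈ −$720 billion.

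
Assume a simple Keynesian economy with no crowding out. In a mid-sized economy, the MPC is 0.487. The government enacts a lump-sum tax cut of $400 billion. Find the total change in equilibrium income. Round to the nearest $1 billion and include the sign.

+$380 billion

A lump-sum tax change of −$400 billion shifts disposable income by +$400 billion; first-round consumption changes by −c × ΔT = −0.487 × (−$400 billion) = +$194.8 billion.
Expenditure multiplier = 1/(1 − MPC) = 1/(1 − 0.487) = 1/0.513 ≈ 1.949.
The tax multiplier is −c × k ≈ −0.949, so ΔY = k × (−c·ΔT) = (+$194.8 billion) / 0.513 ≈ +$380 billion.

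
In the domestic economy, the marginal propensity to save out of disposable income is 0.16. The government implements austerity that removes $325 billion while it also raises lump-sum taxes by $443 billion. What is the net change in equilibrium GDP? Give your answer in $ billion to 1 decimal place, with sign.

MPC = 1 − MPS = 1 − 0.16 = 0.84.
Expenditure multiplier = 1/(1 − MPC) = 1/(1 − 0.84) = 1/0.16 = 6.25.
ΔG contributes k·ΔG = (−$325 billion) / 0.16 ≈ −$2,031.3 billion.
ΔT of +$443 billion changes first-round spending by −c·ΔT = −$372.12 billion, contributing k·(−c·ΔT) = (−$372.12 billion) / 0.16 ≈ −$2,325.8 billion.
Net ΔY = k(ΔG − c·ΔT) = (−$697.12 billion) / 0.16 = −$4,357 billion.

−$4,357.0 billion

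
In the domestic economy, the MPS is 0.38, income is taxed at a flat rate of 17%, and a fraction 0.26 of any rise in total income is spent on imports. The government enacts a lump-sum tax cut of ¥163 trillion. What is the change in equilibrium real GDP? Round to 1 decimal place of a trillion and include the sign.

MPC = 1 − MPS = 1 − 0.38 = 0.62.
A lump-sum tax change of −¥163 trillion shifts disposable income by +¥163 trillion; first-round consumption changes by −c × ΔT = −0.62 × (−¥163 trillion) = +¥101.06 trillion.
Expenditure multiplier = 1/(1 − c(1−t) + m) = 1/(1 − 0.62×0.83 + 0.26) = 1/0.7454 ≈ 1.342.
The tax multiplier is −c × k ≈ −0.832, so ΔY = k × (−c·ΔT) = (+¥101.06 trillion) / 0.7454 ≈ +¥135.6 trillion.

+¥135.6 trillion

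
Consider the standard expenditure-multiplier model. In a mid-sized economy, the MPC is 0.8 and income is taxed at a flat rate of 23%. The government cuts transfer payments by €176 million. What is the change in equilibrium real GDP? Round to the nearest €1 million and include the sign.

−€367 million

The transfer change shifts disposable income by −€176 million, so first-round consumption changes by c·ΔTR = 0.8 × (−€176 million) = −€140.8 million.
Expenditure multiplier = 1/(1 − c(1−t)) = 1/(1 − 0.8×0.77) = 1/0.384 ≈ 2.604.
The transfer multiplier is c × k ≈ 2.083, so ΔY = k × (c·ΔTR) = (−€140.8 million) / 0.384 ≈ −€367 million.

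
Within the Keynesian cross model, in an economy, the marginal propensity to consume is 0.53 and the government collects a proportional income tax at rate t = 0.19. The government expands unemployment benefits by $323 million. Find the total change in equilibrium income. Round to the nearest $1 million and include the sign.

+$300 million

The transfer change shifts disposable income by +$323 million, so first-round consumption changes by c·ΔTR = 0.53 × (+$323 million) = +$171.19 million.
Expenditure multiplier = 1/(1 − c(1−t)) = 1/(1 − 0.53×0.81) = 1/0.5707 ≈ 1.752.
The transfer multiplier is c × k ≈ 0.929, so ΔY = k × (c·ΔTR) = (+$171.19 million) / 0.5707 ≈ +$300 million.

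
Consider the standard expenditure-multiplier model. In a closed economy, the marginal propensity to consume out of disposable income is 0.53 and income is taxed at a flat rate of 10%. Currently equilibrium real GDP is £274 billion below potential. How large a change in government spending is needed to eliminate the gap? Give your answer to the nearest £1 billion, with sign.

Spending multiplier = 1/(1 − c(1−t)) = 1/(1 − 0.53×0.9) = 1/0.523 ≈ 1.912.
Need ΔY = +£274 billion, so ΔG = ΔY/k = (+£274 billion) × 0.523 ≈ +£143 billion.
The government should increase government spending by £143 billion.

+£143 billion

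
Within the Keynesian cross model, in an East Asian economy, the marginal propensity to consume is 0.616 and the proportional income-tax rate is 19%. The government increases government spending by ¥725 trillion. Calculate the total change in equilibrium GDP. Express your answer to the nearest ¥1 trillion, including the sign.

+¥1,447 trillion

Expenditure multiplier = 1/(1 − c(1−t)) = 1/(1 − 0.616×0.81) = 1/0.50104 ≈ 1.996.
ΔY = k × ΔG = (+¥725 trillion) / 0.50104 ≈ +¥1,447 trillion.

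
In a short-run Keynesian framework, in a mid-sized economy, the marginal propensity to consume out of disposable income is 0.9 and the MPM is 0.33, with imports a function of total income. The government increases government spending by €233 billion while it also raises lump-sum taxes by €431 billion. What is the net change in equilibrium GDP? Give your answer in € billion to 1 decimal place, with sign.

Expenditure multiplier = 1/(1 − c + m) = 1/(1 − 0.9 + 0.33) = 1/0.43 ≈ 2.326.
ΔG contributes k·ΔG = (+€233 billion) / 0.43 ≈ +€541.9 billion.
ΔT of +€431 billion changes first-round spending by −c·ΔT = −€387.9 billion, contributing k·(−c·ΔT) = (−€387.9 billion) / 0.43 ≈ −€902.1 billion.
Net ΔY = k(ΔG − c·ΔT) = (−€154.9 billion) / 0.43 ≈ −€360.2 billion.

−€360.2 billion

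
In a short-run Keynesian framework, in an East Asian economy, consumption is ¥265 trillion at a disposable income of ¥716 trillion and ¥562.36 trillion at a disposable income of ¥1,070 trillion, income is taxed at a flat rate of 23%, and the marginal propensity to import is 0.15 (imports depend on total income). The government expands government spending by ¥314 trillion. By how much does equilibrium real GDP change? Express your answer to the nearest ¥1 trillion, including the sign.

+¥624 trillion

MPC = ΔC/ΔYd = (562.36 − 265)/(1,070 − 716) = 297.36/354 = 0.84.
Spending multiplier = 1/(1 − c(1−t) + m) = 1/(1 − 0.84×0.77 + 0.15) = 1/0.5032 ≈ 1.987.
ΔY = k × ΔG = (+¥314 trillion) / 0.5032 ≈ +¥624 trillion.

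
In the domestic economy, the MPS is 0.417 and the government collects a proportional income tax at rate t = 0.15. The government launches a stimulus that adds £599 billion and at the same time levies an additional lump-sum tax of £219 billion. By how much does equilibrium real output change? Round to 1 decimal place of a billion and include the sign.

+£934.3 billion

MPC = 1 − MPS = 1 − 0.417 = 0.583.
Expenditure multiplier = 1/(1 − c(1−t)) = 1/(1 − 0.583×0.85) = 1/0.50445 ≈ 1.982.
ΔG contributes k·ΔG = (+£599 billion) / 0.50445 ≈ +£1,187.4 billion.
ΔT of +£219 billion changes first-round spending by −c·ΔT = −£127.677 billion, contributing k·(−c·ΔT) = (−£127.677 billion) / 0.50445 ≈ −£253.1 billion.
Net ΔY = k(ΔG − c·ΔT) = (+£471.323 billion) / 0.50445 ≈ +£934.3 billion.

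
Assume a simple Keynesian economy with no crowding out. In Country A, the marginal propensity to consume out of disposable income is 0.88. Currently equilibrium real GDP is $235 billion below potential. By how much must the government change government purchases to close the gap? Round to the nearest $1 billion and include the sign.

+$28 billion

Spending multiplier = 1/(1 − MPC) = 1/(1 − 0.88) = 1/0.12 ≈ 8.333.
Need ΔY = +$235 billion, so ΔG = ΔY/k = (+$235 billion) × 0.12 ≈ +$28 billion.
The government should increase government purchases by $28 billion.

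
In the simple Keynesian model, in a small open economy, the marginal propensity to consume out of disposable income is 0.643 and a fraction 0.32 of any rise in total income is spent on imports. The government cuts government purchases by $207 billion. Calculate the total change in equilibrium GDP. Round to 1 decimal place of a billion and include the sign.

−$305.8 billion

Spending multiplier = 1/(1 − c + m) = 1/(1 − 0.643 + 0.32) = 1/0.677 ≈ 1.477.
ΔY = k × ΔG = (−$207 billion) / 0.677 ≈ −$305.8 billion.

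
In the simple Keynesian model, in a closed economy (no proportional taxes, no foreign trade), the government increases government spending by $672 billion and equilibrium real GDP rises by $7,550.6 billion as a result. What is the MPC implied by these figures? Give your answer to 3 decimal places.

0.911

Implied spending multiplier k = ΔY/ΔG = 7,550.6/672 ≈ 11.236.
Since k = 1/(1 − MPC), MPC = 1 − 1/k = 1 − ΔG/ΔY = 1 − 672/7,550.6 ≈ 0.911.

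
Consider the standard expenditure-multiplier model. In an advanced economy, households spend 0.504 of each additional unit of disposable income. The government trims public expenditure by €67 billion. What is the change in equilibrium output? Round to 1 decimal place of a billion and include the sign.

Expenditure multiplier = 1/(1 − MPC) = 1/(1 − 0.504) = 1/0.496 ≈ 2.016.
ΔY = k × ΔG = (−€67 billion) / 0.496 ≈ −€135.1 billion.

−€135.1 billion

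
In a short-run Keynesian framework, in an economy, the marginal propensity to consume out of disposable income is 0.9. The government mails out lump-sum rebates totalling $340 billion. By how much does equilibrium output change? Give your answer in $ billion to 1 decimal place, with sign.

+$3,060.0 billion

A lump-sum tax change of −$340 billion shifts disposable income by +$340 billion; first-round consumption changes by −c × ΔT = −0.9 × (−$340 billion) = +$306 billion.
Expenditure multiplier = 1/(1 − MPC) = 1/(1 − 0.9) = 1/0.1 = 10.
The tax multiplier is −c × k = −9, so ΔY = k × (−c·ΔT) = (+$306 billion) / 0.1 = +$3,060 billion.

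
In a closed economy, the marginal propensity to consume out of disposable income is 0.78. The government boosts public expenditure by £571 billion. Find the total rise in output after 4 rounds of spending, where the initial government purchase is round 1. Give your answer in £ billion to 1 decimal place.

£1,634.7 billion

Round 1 adds ΔG = £571 billion; each later round is MPC = 0.78 times the previous.
After 4 rounds: 571 + 445.38 + 347.3964 + 270.969192 = ΔG·(1 − c^4)/(1 − c) = 571 × (1 − 0.37015056)/0.22 ≈ £1,634.7 billion.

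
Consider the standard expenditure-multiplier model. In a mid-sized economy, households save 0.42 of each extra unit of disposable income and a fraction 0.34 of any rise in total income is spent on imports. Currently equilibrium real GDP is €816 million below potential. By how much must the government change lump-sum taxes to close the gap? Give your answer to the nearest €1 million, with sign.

−€1,069 million

MPC = 1 − MPS = 1 − 0.42 = 0.58.
Spending multiplier = 1/(1 − c + m) = 1/(1 − 0.58 + 0.34) = 1/0.76 ≈ 1.316.
Tax multiplier = −c·k = −0.58/0.76 ≈ −0.763. Need ΔY = +€816 million, so ΔT = ΔY/(−c·k) = −(+€816 million) × 0.76 / 0.58 ≈ −€1,069 million.
The government should cut lump-sum taxes by €1,069 million.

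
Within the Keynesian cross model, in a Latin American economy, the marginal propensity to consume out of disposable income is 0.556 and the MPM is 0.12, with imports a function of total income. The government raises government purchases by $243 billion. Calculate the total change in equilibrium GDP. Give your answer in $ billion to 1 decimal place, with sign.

+$430.9 billion

Spending multiplier = 1/(1 − c + m) = 1/(1 − 0.556 + 0.12) = 1/0.564 ≈ 1.773.
ΔY = k × ΔG = (+$243 billion) / 0.564 ≈ +$430.9 billion.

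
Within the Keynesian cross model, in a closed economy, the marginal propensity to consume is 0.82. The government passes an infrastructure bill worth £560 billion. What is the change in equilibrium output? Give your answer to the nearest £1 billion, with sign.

+£3,111 billion

Expenditure multiplier = 1/(1 − MPC) = 1/(1 − 0.82) = 1/0.18 ≈ 5.556.
ΔY = k × ΔG = (+£560 billion) / 0.18 ≈ +£3,111 billion.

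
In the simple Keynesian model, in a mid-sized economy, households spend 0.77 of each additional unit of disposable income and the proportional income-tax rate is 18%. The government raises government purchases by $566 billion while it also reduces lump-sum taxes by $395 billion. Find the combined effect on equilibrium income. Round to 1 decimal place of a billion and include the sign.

+$2,360.7 billion

Expenditure multiplier = 1/(1 − c(1−t)) = 1/(1 − 0.77×0.82) = 1/0.3686 ≈ 2.713.
ΔG contributes k·ΔG = (+$566 billion) / 0.3686 ≈ +$1,535.5 billion.
ΔT of −$395 billion changes first-round spending by −c·ΔT = +$304.15 billion, contributing k·(−c·ΔT) = (+$304.15 billion) / 0.3686 ≈ +$825.1 billion.
Net ΔY = k(ΔG − c·ΔT) = (+$870.15 billion) / 0.3686 ≈ +$2,360.7 billion.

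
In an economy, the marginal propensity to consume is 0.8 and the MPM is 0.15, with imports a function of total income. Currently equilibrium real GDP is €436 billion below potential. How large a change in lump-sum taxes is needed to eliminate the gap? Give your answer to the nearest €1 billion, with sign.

−€191 billion

Spending multiplier = 1/(1 − c + m) = 1/(1 − 0.8 + 0.15) = 1/0.35 ≈ 2.857.
Tax multiplier = −c·k = −0.8/0.35 ≈ −2.286. Need ΔY = +€436 billion, so ΔT = ΔY/(−c·k) = −(+€436 billion) × 0.35 / 0.8 ≈ −€191 billion.
The government should cut lump-sum taxes by €191 billion.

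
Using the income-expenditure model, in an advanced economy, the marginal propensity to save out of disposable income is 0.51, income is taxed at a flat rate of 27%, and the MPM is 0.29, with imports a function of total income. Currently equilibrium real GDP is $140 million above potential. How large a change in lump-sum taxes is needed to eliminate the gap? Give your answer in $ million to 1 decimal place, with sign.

+$266.4 million

MPC = 1 − MPS = 1 − 0.51 = 0.49.
Spending multiplier = 1/(1 − c(1−t) + m) = 1/(1 − 0.49×0.73 + 0.29) = 1/0.9323 ≈ 1.073.
Tax multiplier = −c·k = −0.49/0.9323 ≈ −0.526. Need ΔY = −$140 million, so ΔT = ΔY/(−c·k) = −(−$140 million) × 0.9323 / 0.49 ≈ +$266.4 million.
The government should raise lump-sum taxes by $266.4 million.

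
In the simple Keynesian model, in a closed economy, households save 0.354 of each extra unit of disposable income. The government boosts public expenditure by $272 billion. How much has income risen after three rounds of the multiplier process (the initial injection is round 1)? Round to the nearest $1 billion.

MPC = 1 − MPS = 1 − 0.354 = 0.646.
Round 1 adds ΔG = $272 billion; each later round is MPC = 0.646 times the previous.
After 3 rounds: 272 + 175.712 + 113.509952 = ΔG·(1 − c^3)/(1 − c) = 272 × (1 − 0.269586136)/0.354 ≈ $561 billion.

$561 billion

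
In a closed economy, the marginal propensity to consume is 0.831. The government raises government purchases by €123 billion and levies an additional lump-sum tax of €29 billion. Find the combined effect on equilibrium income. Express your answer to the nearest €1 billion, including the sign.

Expenditure multiplier = 1/(1 − MPC) = 1/(1 − 0.831) = 1/0.169 ≈ 5.917.
ΔG contributes k·ΔG = (+€123 billion) / 0.169 ≈ +€727.8 billion.
ΔT of +€29 billion changes first-round spending by −c·ΔT = −€24.099 billion, contributing k·(−c·ΔT) = (−€24.099 billion) / 0.169 ≈ −€142.6 billion.
Net ΔY = k(ΔG − c·ΔT) = (+€98.901 billion) / 0.169 ≈ +€585 billion.

+€585 billion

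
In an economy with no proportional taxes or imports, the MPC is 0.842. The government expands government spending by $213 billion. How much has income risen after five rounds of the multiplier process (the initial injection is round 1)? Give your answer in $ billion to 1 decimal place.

Round 1 adds ΔG = $213 billion; each later round is MPC = 0.842 times the previous.
After 5 rounds: 213 + 179.346 + 151.009332 + 127.149857544 + 107.060180052048 = ΔG·(1 − c^5)/(1 − c) = 213 × (1 − 0.423214420675232)/0.158 ≈ $777.6 billion.

$777.6 billion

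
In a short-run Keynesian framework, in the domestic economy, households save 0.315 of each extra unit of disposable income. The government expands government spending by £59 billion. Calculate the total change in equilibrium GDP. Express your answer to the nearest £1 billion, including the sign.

+£187 billion

MPC = 1 − MPS = 1 − 0.315 = 0.685.
Government-spending multiplier = 1/(1 − MPC) = 1/(1 − 0.685) = 1/0.315 ≈ 3.175.
ΔY = k × ΔG = (+£59 billion) / 0.315 ≈ +£187 billion.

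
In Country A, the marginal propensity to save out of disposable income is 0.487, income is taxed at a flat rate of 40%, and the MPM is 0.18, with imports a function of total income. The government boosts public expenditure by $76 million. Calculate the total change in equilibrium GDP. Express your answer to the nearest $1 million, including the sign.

MPC = 1 − MPS = 1 − 0.487 = 0.513.
Government-spending multiplier = 1/(1 − c(1−t) + m) = 1/(1 − 0.513×0.6 + 0.18) = 1/0.8722 ≈ 1.147.
ΔY = k × ΔG = (+$76 million) / 0.8722 ≈ +$87 million.

+$87 million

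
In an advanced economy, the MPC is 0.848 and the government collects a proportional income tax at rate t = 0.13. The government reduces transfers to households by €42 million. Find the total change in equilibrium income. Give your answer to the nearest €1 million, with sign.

−€136 million

The transfer change shifts disposable income by −€42 million, so first-round consumption changes by c·ΔTR = 0.848 × (−€42 million) = −€35.616 million.
Expenditure multiplier = 1/(1 − c(1−t)) = 1/(1 − 0.848×0.87) = 1/0.26224 ≈ 3.813.
The transfer multiplier is c × k ≈ 3.234, so ΔY = k × (c·ΔTR) = (−€35.616 million) / 0.26224 ≈ −€136 million.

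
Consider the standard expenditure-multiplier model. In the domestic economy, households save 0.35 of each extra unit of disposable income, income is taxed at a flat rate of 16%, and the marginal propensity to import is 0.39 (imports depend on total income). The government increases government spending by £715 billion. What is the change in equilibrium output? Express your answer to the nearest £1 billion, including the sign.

+£847 billion

MPC = 1 − MPS = 1 − 0.35 = 0.65.
Government-spending multiplier = 1/(1 − c(1−t) + m) = 1/(1 − 0.65×0.84 + 0.39) = 1/0.844 ≈ 1.185.
ΔY = k × ΔG = (+£715 billion) / 0.844 ≈ +£847 billion.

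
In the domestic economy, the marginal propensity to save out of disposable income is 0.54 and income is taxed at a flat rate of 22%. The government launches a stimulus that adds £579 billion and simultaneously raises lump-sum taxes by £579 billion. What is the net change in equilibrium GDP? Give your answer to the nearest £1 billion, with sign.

+£488 billion

MPC = 1 − MPS = 1 − 0.54 = 0.46.
Expenditure multiplier = 1/(1 − c(1−t)) = 1/(1 − 0.46×0.78) = 1/0.6412 ≈ 1.56.
ΔG contributes k·ΔG = (+£579 billion) / 0.6412 ≈ +£903 billion.
ΔT of +£579 billion changes first-round spending by −c·ΔT = −£266.34 billion, contributing k·(−c·ΔT) = (−£266.34 billion) / 0.6412 ≈ −£415.4 billion.
Net ΔY = k(ΔG − c·ΔT) = (+£312.66 billion) / 0.6412 ≈ +£488 billion.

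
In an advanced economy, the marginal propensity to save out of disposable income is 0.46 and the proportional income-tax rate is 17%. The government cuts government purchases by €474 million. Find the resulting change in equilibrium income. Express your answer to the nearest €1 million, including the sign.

−€859 million

MPC = 1 − MPS = 1 − 0.46 = 0.54.
Spending multiplier = 1/(1 − c(1−t)) = 1/(1 − 0.54×0.83) = 1/0.5518 ≈ 1.812.
ΔY = k × ΔG = (−€474 million) / 0.5518 ≈ −€859 million.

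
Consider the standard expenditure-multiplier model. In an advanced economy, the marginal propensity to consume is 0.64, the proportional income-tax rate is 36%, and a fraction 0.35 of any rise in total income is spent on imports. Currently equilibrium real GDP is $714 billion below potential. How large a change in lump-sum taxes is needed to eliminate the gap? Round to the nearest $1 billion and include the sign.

−$1,049 billion

Spending multiplier = 1/(1 − c(1−t) + m) = 1/(1 − 0.64×0.64 + 0.35) = 1/0.9404 ≈ 1.063.
Tax multiplier = −c·k = −0.64/0.9404 ≈ −0.681. Need ΔY = +$714 billion, so ΔT = ΔY/(−c·k) = −(+$714 billion) × 0.9404 / 0.64 ≈ −$1,049 billion.
The government should cut lump-sum taxes by $1,049 billion.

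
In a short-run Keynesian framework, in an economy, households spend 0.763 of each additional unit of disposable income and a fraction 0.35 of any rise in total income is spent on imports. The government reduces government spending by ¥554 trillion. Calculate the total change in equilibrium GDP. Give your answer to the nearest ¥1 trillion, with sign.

−¥944 trillion

Spending multiplier = 1/(1 − c + m) = 1/(1 − 0.763 + 0.35) = 1/0.587 ≈ 1.704.
ΔY = k × ΔG = (−¥554 trillion) / 0.587 ≈ −¥944 trillion.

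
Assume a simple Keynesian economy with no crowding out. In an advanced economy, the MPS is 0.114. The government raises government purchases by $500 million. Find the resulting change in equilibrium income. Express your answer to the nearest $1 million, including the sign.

+$4,386 million

MPC = 1 − MPS = 1 − 0.114 = 0.886.
Government-spending multiplier = 1/(1 − MPC) = 1/(1 − 0.886) = 1/0.114 ≈ 8.772.
ΔY = k × ΔG = (+$500 million) / 0.114 ≈ +$4,386 million.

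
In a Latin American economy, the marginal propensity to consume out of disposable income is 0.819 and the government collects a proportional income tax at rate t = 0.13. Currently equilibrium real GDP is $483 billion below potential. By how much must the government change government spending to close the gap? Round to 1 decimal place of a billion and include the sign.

Spending multiplier = 1/(1 − c(1−t)) = 1/(1 − 0.819×0.87) = 1/0.28747 ≈ 3.479.
Need ΔY = +$483 billion, so ΔG = ΔY/k = (+$483 billion) × 0.28747 ≈ +$138.8 billion.
The government should increase government spending by $138.8 billion.

+$138.8 billion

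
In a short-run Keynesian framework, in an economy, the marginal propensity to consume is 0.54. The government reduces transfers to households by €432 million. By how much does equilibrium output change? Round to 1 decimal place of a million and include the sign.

The transfer change shifts disposable income by −€432 million, so first-round consumption changes by c·ΔTR = 0.54 × (−€432 million) = −€233.28 million.
Expenditure multiplier = 1/(1 − MPC) = 1/(1 − 0.54) = 1/0.46 ≈ 2.174.
The transfer multiplier is c × k ≈ 1.174, so ΔY = k × (c·ΔTR) = (−€233.28 million) / 0.46 ≈ −€507.1 million.

−€507.1 million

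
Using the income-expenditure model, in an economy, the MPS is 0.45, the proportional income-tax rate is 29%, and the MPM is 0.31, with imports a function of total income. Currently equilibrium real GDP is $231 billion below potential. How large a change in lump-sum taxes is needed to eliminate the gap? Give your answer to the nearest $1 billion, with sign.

MPC = 1 − MPS = 1 − 0.45 = 0.55.
Spending multiplier = 1/(1 − c(1−t) + m) = 1/(1 − 0.55×0.71 + 0.31) = 1/0.9195 ≈ 1.088.
Tax multiplier = −c·k = −0.55/0.9195 ≈ −0.598. Need ΔY = +$231 billion, so ΔT = ΔY/(−c·k) = −(+$231 billion) × 0.9195 / 0.55 ≈ −$386 billion.
The government should cut lump-sum taxes by $386 billion.

−$386 billion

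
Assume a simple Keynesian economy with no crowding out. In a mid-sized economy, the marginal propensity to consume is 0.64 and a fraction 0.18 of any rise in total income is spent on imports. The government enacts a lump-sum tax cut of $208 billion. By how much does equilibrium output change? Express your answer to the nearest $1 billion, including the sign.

A lump-sum tax change of −$208 billion shifts disposable income by +$208 billion; first-round consumption changes by −c × ΔT = −0.64 × (−$208 billion) = +$133.12 billion.
Expenditure multiplier = 1/(1 − c + m) = 1/(1 − 0.64 + 0.18) = 1/0.54 ≈ 1.852.
The tax multiplier is −c × k ≈ −1.185, so ΔY = k × (−c·ΔT) = (+$133.12 billion) / 0.54 ≈ +$247 billion.

+$247 billion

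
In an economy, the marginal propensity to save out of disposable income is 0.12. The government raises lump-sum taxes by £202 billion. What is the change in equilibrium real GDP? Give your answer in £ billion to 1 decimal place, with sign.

MPC = 1 − MPS = 1 − 0.12 = 0.88.
A lump-sum tax change of +£202 billion shifts disposable income by −£202 billion; first-round consumption changes by −c × ΔT = −0.88 × (+£202 billion) = −£177.76 billion.
Expenditure multiplier = 1/(1 − MPC) = 1/(1 − 0.88) = 1/0.12 ≈ 8.333.
The tax multiplier is −c × k ≈ −7.333, so ΔY = k × (−c·ΔT) = (−£177.76 billion) / 0.12 ≈ −£1,481.3 billion.

−£1,481.3 billion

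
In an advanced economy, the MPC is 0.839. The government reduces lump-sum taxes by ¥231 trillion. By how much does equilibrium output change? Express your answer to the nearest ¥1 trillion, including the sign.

+¥1,204 trillion

A lump-sum tax change of −¥231 trillion shifts disposable income by +¥231 trillion; first-round consumption changes by −c × ΔT = −0.839 × (−¥231 trillion) = +¥193.809 trillion.
Expenditure multiplier = 1/(1 − MPC) = 1/(1 − 0.839) = 1/0.161 ≈ 6.211.
The tax multiplier is −c × k ≈ −5.211, so ΔY = k × (−c·ΔT) = (+¥193.809 trillion) / 0.161 ≈ +¥1,204 trillion.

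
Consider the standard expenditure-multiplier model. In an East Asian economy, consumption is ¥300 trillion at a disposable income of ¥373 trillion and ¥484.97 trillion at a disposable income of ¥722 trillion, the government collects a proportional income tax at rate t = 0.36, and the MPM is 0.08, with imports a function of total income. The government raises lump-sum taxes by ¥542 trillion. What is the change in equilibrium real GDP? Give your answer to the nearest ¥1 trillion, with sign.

MPC = ΔC/ΔYd = (484.97 − 300)/(722 − 373) = 184.97/349 = 0.53.
A lump-sum tax change of +¥542 trillion shifts disposable income by −¥542 trillion; first-round consumption changes by −c × ΔT = −0.53 × (+¥542 trillion) = −¥287.26 trillion.
Expenditure multiplier = 1/(1 − c(1−t) + m) = 1/(1 − 0.53×0.64 + 0.08) = 1/0.7408 ≈ 1.35.
The tax multiplier is −c × k ≈ −0.715, so ΔY = k × (−c·ΔT) = (−¥287.26 trillion) / 0.7408 ≈ −¥388 trillion.

−¥388 trillion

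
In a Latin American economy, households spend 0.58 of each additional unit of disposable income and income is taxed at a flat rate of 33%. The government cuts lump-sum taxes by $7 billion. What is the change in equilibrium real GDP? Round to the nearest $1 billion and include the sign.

+$7 billion

A lump-sum tax change of −$7 billion shifts disposable income by +$7 billion; first-round consumption changes by −c × ΔT = −0.58 × (−$7 billion) = +$4.06 billion.
Expenditure multiplier = 1/(1 − c(1−t)) = 1/(1 − 0.58×0.67) = 1/0.6114 ≈ 1.636.
The tax multiplier is −c × k ≈ −0.949, so ΔY = k × (−c·ΔT) = (+$4.06 billion) / 0.6114 ≈ +$7 billion.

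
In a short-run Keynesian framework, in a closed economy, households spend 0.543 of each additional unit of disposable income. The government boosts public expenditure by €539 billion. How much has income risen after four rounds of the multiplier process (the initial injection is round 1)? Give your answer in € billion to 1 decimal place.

€1,076.9 billion

Round 1 adds ΔG = €539 billion; each later round is MPC = 0.543 times the previous.
After 4 rounds: 539 + 292.677 + 158.923611 + 86.295520773 = ΔG·(1 − c^4)/(1 − c) = 539 × (1 − 0.086935932801)/0.457 ≈ €1,076.9 billion.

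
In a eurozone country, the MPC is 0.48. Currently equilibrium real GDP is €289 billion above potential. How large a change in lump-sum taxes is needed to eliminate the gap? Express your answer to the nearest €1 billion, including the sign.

Spending multiplier = 1/(1 − MPC) = 1/(1 − 0.48) = 1/0.52 ≈ 1.923.
Tax multiplier = −c·k = −0.48/0.52 ≈ −0.923. Need ΔY = −€289 billion, so ΔT = ΔY/(−c·k) = −(−€289 billion) × 0.52 / 0.48 ≈ +€313 billion.
The government should raise lump-sum taxes by €313 billion.

+€313 billion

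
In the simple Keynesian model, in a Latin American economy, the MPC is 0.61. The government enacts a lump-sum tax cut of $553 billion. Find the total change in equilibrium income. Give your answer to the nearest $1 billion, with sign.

A lump-sum tax change of −$553 billion shifts disposable income by +$553 billion; first-round consumption changes by −c × ΔT = −0.61 × (−$553 billion) = +$337.33 billion.
Expenditure multiplier = 1/(1 − MPC) = 1/(1 − 0.61) = 1/0.39 ≈ 2.564.
The tax multiplier is −c × k ≈ −1.564, so ΔY = k × (−c·ΔT) = (+$337.33 billion) / 0.39 ≈ +$865 billion.

+$865 billion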